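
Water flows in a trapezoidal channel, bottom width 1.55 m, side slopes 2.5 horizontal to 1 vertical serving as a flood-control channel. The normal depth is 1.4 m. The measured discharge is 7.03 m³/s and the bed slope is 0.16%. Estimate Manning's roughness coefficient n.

n = 0.034

With bottom width b = 1.55 m and side slope z = 2.5: A = (b + zy)y = (1.55 + 2.5×1.4)×1.4 = 7.07 m²; P = b + 2y√(1+z²) = 1.55 + 2×1.4×2.693 = 9.089 m.
Hydraulic radius R = A/P = 7.07/9.089 = 0.7778 m.
Rearranging Manning's equation: n = (1/Q) A R^(2/3) S^(1/2) = (1/7.03) × 7.07 × 0.7778^(2/3) × √0.0016 = 0.034.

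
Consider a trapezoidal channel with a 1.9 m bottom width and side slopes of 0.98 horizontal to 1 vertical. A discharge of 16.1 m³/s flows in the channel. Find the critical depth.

At critical depth, Q² T / (g A³) = 1, i.e. A³/T = Q²/g = 16.1²/9.81 = 26.42.
Try y = 1.14 m: A³/T = 9.843 — too small.
Try y = 1.67 m: A³/T = 39.82 — too large.
Try y = 1.5 m: A³/T = 26.69 — close enough.

y_c = 1.5 m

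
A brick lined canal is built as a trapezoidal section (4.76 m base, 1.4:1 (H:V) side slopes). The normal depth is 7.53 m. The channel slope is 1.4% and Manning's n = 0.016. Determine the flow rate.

With bottom width b = 4.76 m and side slope z = 1.4: A = (b + zy)y = (4.76 + 1.4×7.53)×7.53 = 115.2 m²; P = b + 2y√(1+z²) = 4.76 + 2×7.53×1.72 = 30.67 m.
Hydraulic radius R = A/P = 115.2/30.67 = 3.757 m.
Manning's equation: Q = (1/n) A R^(2/3) S^(1/2) = (1/0.016) × 115.2 × 3.757^(2/3) × 0.014^(1/2) = 2060 m³/s.

Q = 2060 m³/s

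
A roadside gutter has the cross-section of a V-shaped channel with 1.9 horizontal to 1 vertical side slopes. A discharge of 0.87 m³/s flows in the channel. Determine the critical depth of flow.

y_c = 0.532 m

At critical depth, Q² T / (g A³) = 1, i.e. A³/T = Q²/g = 0.87²/9.81 = 0.07716.
At y = 0.441 m: A³/T = 0.03011 — too small.
At y = 0.629 m: A³/T = 0.1777 — too large.
At y = 0.532 m: A³/T = 0.07692 — matches.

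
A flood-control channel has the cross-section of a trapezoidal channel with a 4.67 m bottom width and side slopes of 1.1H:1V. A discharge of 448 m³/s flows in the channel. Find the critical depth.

y_c = 6.25 m

At critical depth, Q² T / (g A³) = 1, i.e. A³/T = Q²/g = 448²/9.81 = 20460.
Try y = 7.91 m: A³/T = 53600 — high.
Try y = 5.35 m: A³/T = 10950 — low.
Try y = 6.25 m: A³/T = 20400 — ≈ 20460.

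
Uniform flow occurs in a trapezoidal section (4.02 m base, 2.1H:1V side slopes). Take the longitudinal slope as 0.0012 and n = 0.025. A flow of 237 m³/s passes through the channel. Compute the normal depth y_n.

y_n = 5.46 m

Manning's equation rearranged: A R^(2/3) = nQ / (1·√S) = 0.025 × 237 / (√0.0012) = 171.
Try y = 4.85 m: A R^(2/3) = 130 — too small.
Try y = 6.71 m: A R^(2/3) = 277.4 — too large.
Try y = 5.46 m: A R^(2/3) = 170.9 — close enough.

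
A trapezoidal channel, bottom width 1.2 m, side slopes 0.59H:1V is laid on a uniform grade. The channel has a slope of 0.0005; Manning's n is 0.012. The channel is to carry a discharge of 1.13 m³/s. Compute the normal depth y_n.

y_n = 0.696 m

Manning's equation rearranged: A R^(2/3) = nQ / (1·√S) = 0.012 × 1.13 / (√0.0005) = 0.6064.
Trying y = 0.852 m: A R^(2/3) = 0.86 — over.
Trying y = 0.504 m: A R^(2/3) = 0.3519 — short.
Trying y = 0.696 m: A R^(2/3) = 0.6066 — ≈ 0.6064.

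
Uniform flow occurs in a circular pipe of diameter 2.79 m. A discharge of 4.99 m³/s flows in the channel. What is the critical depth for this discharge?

At critical depth, Q² T / (g A³) = 1, i.e. A³/T = Q²/g = 4.99²/9.81 = 2.538.
Trying y = 0.818 m: A³/T = 1.313 — low.
Trying y = 1.06 m: A³/T = 3.574 — high.
Trying y = 0.97 m: A³/T = 2.539 — close enough.

y_c = 0.97 m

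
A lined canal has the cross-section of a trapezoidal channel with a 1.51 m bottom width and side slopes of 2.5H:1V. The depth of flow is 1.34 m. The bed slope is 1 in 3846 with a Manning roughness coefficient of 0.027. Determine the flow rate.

With bottom width b = 1.51 m and side slope z = 2.5: A = (b + zy)y = (1.51 + 2.5×1.34)×1.34 = 6.512 m²; P = b + 2y√(1+z²) = 1.51 + 2×1.34×2.693 = 8.726 m.
Hydraulic radius R = A/P = 6.512/8.726 = 0.7463 m.
Manning's equation: Q = (1/n) A R^(2/3) S^(1/2) = (1/0.027) × 6.512 × 0.7463^(2/3) × 0.00026^(1/2) = 3.2 m³/s.

Q = 3.2 m³/s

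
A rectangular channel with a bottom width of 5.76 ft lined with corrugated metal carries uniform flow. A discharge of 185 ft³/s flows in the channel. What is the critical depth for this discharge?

For a rectangular channel, critical depth y_c = (q²/g)^(1/3) where q = Q/b = 185/5.76 = 32.12 ft²/s.
So y_c = (32.12²/32.2)^(1/3) = 3.18 ft.

y_c = 3.18 ft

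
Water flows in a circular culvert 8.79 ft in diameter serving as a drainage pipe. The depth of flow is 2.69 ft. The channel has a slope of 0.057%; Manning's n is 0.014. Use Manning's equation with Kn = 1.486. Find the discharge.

Q = 52.9 ft³/s

For a circular section of diameter D = 8.79 ft at depth y = 2.69 ft, the central angle is θ = 2 arccos(1 − 2y/D) = 2.345 rad. Then A = (D²/8)(θ − sin θ) = 15.74 ft² and P = Dθ/2 = 10.31 ft.
Hydraulic radius R = A/P = 15.74/10.31 = 1.527 ft.
Manning's equation: Q = (1.486/n) A R^(2/3) S^(1/2) = (1.486/0.014) × 15.74 × 1.527^(2/3) × 0.00057^(1/2) = 52.9 ft³/s.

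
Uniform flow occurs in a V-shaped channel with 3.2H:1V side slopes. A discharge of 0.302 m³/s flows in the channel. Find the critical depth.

At critical depth, Q² T / (g A³) = 1, i.e. A³/T = Q²/g = 0.302²/9.81 = 0.009297.
Try y = 0.315 m: A³/T = 0.01588 — over.
Try y = 0.283 m: A³/T = 0.009294 — matches.

y_c = 0.283 m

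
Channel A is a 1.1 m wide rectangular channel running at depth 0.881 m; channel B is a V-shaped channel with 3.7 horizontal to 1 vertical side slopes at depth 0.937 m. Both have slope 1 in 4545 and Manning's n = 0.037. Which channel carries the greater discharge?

Channel A: Flow area A = b·y = 1.1 × 0.881 = 0.9691 m². Wetted perimeter P = b + 2y = 1.1 + 2×0.881 = 2.862 m. Hydraulic radius R = A/P = 0.9691/2.862 = 0.3386 m. Q_A = (1/0.037)·0.9691·0.3386^(2/3)·√0.00022 = 0.1887 m³/s.
Channel B: For a triangular section with side slope z = 3.7: A = zy² = 3.7×0.937² = 3.248 m²; P = 2y√(1+z²) = 2×0.937×3.833 = 7.183 m. Hydraulic radius R = A/P = 3.248/7.183 = 0.4523 m. Q_B = (1/0.037)·3.248·0.4523^(2/3)·√0.00022 = 0.7673 m³/s.
Q_A = 0.1887 m³/s vs Q_B = 0.7673 m³/s, so channel B carries more.

channel B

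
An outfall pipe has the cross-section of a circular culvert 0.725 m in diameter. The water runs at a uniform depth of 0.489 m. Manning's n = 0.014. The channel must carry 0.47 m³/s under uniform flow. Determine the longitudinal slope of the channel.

S = 0.0039

For a circular section of diameter D = 0.725 m at depth y = 0.489 m, the central angle is θ = 2 arccos(1 − 2y/D) = 3.855 rad. Then A = (D²/8)(θ − sin θ) = 0.2962 m² and P = Dθ/2 = 1.397 m.
Hydraulic radius R = A/P = 0.2962/1.397 = 0.212 m.
From Manning's equation, S = [nQ / (1 A R^(2/3))]² = [0.014 × 0.47 / (1 × 0.2962 × 0.212^(2/3))]² = 0.0039.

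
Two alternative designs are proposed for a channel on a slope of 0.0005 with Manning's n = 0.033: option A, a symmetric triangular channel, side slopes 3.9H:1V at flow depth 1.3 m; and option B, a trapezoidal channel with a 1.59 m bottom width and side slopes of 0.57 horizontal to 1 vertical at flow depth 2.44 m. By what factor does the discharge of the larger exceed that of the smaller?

Channel A: For a triangular section with side slope z = 3.9: A = zy² = 3.9×1.3² = 6.591 m²; P = 2y√(1+z²) = 2×1.3×4.026 = 10.47 m. Hydraulic radius R = A/P = 6.591/10.47 = 0.6296 m. Q_A = (1/0.033)·6.591·0.6296^(2/3)·√0.0005 = 3.281 m³/s.
Channel B: With bottom width b = 1.59 m and side slope z = 0.57: A = (b + zy)y = (1.59 + 0.57×2.44)×2.44 = 7.273 m²; P = b + 2y√(1+z²) = 1.59 + 2×2.44×1.151 = 7.207 m. Hydraulic radius R = A/P = 7.273/7.207 = 1.009 m. Q_B = (1/0.033)·7.273·1.009^(2/3)·√0.0005 = 4.958 m³/s.
The larger discharge is 4.958 m³/s and the smaller is 3.281 m³/s; the ratio is 1.51.

1.51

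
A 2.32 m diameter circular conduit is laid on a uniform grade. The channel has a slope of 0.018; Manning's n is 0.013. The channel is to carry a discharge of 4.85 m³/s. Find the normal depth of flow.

y_n = 0.627 m

Manning's equation rearranged: A R^(2/3) = nQ / (1·√S) = 0.013 × 4.85 / (√0.018) = 0.4699.
At y = 0.562 m: A R^(2/3) = 0.3783 — too small.
At y = 0.76 m: A R^(2/3) = 0.6818 — too large.
At y = 0.627 m: A R^(2/3) = 0.4697 — ≈ 0.4699.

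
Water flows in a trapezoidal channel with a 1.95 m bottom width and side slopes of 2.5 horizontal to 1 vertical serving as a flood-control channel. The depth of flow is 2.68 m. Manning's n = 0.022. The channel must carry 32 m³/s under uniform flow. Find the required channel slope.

S = 0.000581

With bottom width b = 1.95 m and side slope z = 2.5: A = (b + zy)y = (1.95 + 2.5×2.68)×2.68 = 23.18 m²; P = b + 2y√(1+z²) = 1.95 + 2×2.68×2.693 = 16.38 m.
Hydraulic radius R = A/P = 23.18/16.38 = 1.415 m.
From Manning's equation, S = [nQ / (1 A R^(2/3))]² = [0.022 × 32 / (1 × 23.18 × 1.415^(2/3))]² = 0.000581.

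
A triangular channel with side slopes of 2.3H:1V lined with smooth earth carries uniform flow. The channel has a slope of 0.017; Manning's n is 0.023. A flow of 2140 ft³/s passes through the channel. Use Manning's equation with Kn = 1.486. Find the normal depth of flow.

y_n = 7.09 ft

Manning's equation rearranged: A R^(2/3) = nQ / (1.486·√S) = 0.023 × 2140 / (1.486 × √0.017) = 254.
Try y = 5.11 ft: A R^(2/3) = 105.9 — low.
Try y = 7.09 ft: A R^(2/3) = 253.7 — matches.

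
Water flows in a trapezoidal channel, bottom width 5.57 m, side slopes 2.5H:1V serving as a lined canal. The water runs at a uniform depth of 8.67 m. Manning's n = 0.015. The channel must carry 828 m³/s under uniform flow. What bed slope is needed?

With bottom width b = 5.57 m and side slope z = 2.5: A = (b + zy)y = (5.57 + 2.5×8.67)×8.67 = 236.2 m²; P = b + 2y√(1+z²) = 5.57 + 2×8.67×2.693 = 52.26 m.
Hydraulic radius R = A/P = 236.2/52.26 = 4.52 m.
From Manning's equation, S = [nQ / (1 A R^(2/3))]² = [0.015 × 828 / (1 × 236.2 × 4.52^(2/3))]² = 0.00037.

S = 0.00037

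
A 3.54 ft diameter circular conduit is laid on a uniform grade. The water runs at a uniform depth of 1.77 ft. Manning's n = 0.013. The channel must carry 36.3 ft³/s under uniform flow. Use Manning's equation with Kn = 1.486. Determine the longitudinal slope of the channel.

For a circular section of diameter D = 3.54 ft at depth y = 1.77 ft, the central angle is θ = 2 arccos(1 − 2y/D) = 3.142 rad. Then A = (D²/8)(θ − sin θ) = 4.921 ft² and P = Dθ/2 = 5.561 ft.
Hydraulic radius R = A/P = 4.921/5.561 = 0.885 ft.
From Manning's equation, S = [nQ / (1.486 A R^(2/3))]² = [0.013 × 36.3 / (1.486 × 4.921 × 0.885^(2/3))]² = 0.0049.

S = 0.0049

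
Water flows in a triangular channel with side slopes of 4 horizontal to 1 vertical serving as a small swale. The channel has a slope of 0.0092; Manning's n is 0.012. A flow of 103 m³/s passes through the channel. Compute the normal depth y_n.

Manning's equation rearranged: A R^(2/3) = nQ / (1·√S) = 0.012 × 103 / (√0.0092) = 12.89.
Trying y = 1.31 m: A R^(2/3) = 5.074 — low.
Trying y = 1.86 m: A R^(2/3) = 12.92 — ≈ 12.89.

y_n = 1.86 m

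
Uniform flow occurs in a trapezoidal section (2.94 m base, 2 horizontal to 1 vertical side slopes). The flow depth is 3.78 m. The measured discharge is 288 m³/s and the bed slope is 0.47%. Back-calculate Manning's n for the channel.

With bottom width b = 2.94 m and side slope z = 2: A = (b + zy)y = (2.94 + 2×3.78)×3.78 = 39.69 m²; P = b + 2y√(1+z²) = 2.94 + 2×3.78×2.236 = 19.84 m.
Hydraulic radius R = A/P = 39.69/19.84 = 2 m.
Rearranging Manning's equation: n = (1/Q) A R^(2/3) S^(1/2) = (1/288) × 39.69 × 2^(2/3) × √0.0047 = 0.015.

n = 0.015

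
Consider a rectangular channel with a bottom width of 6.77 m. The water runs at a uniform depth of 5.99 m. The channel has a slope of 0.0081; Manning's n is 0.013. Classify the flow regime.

supercritical

Flow area A = b·y = 6.77 × 5.99 = 40.55 m². Wetted perimeter P = b + 2y = 6.77 + 2×5.99 = 18.75 m.
Hydraulic radius R = A/P = 40.55/18.75 = 2.163 m.
V = (1/n) R^(2/3) √S = (1/0.013) × 2.163^(2/3) × √0.0081 = 11.58 m/s. Hydraulic depth D_h = A/T = 40.55/6.77 = 5.99 m.
Froude number Fr = V/√(g·D_h) = 11.58/√(9.81×5.99) = 1.51, which is greater than 1, so the flow is supercritical.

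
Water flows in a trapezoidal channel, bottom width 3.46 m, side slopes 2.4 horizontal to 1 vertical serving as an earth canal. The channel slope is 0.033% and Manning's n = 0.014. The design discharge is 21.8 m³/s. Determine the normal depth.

y_n = 1.91 m

Manning's equation rearranged: A R^(2/3) = nQ / (1·√S) = 0.014 × 21.8 / (√0.00033) = 16.8.
Trying y = 2.17 m: A R^(2/3) = 22.13 — high.
Trying y = 1.91 m: A R^(2/3) = 16.84 — ≈ 16.8.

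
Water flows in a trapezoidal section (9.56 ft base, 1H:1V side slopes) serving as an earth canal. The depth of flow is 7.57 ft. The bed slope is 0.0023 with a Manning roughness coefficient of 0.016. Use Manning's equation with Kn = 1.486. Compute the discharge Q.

Q = 1500 ft³/s

With bottom width b = 9.56 ft and side slope z = 1: A = (b + zy)y = (9.56 + 1×7.57)×7.57 = 129.7 ft²; P = b + 2y√(1+z²) = 9.56 + 2×7.57×1.414 = 30.97 ft.
Hydraulic radius R = A/P = 129.7/30.97 = 4.187 ft.
Manning's equation: Q = (1.486/n) A R^(2/3) S^(1/2) = (1.486/0.016) × 129.7 × 4.187^(2/3) × 0.0023^(1/2) = 1500 ft³/s.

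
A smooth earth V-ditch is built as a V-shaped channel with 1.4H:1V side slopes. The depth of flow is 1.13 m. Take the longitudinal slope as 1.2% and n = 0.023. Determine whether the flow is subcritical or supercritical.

supercritical

For a triangular section with side slope z = 1.4: A = zy² = 1.4×1.13² = 1.788 m²; P = 2y√(1+z²) = 2×1.13×1.72 = 3.888 m.
Hydraulic radius R = A/P = 1.788/3.888 = 0.4598 m.
V = (1/n) R^(2/3) √S = (1/0.023) × 0.4598^(2/3) × √0.012 = 2.837 m/s. Hydraulic depth D_h = A/T = 1.788/3.164 = 0.565 m.
Froude number Fr = V/√(g·D_h) = 2.837/√(9.81×0.565) = 1.21, which is greater than 1, so the flow is supercritical.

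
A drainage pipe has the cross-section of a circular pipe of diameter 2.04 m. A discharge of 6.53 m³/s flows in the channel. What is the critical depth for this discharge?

At critical depth, Q² T / (g A³) = 1, i.e. A³/T = Q²/g = 6.53²/9.81 = 4.347.
Trying y = 0.993 m: A³/T = 1.931 — low.
Trying y = 1.42 m: A³/T = 7.635 — high.
Trying y = 1.23 m: A³/T = 4.377 — ≈ 4.347.

y_c = 1.23 m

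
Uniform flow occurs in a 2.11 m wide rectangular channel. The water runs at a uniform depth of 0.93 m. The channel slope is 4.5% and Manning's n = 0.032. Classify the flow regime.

supercritical

Flow area A = b·y = 2.11 × 0.93 = 1.962 m². Wetted perimeter P = b + 2y = 2.11 + 2×0.93 = 3.97 m.
Hydraulic radius R = A/P = 1.962/3.97 = 0.4943 m.
V = (1/n) R^(2/3) √S = (1/0.032) × 0.4943^(2/3) × √0.045 = 4.144 m/s. Hydraulic depth D_h = A/T = 1.962/2.11 = 0.93 m.
Froude number Fr = V/√(g·D_h) = 4.144/√(9.81×0.93) = 1.37, which is greater than 1, so the flow is supercritical.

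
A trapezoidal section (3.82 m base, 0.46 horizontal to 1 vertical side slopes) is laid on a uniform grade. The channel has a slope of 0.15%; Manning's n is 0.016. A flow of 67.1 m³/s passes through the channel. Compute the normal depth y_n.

y_n = 3.59 m

Manning's equation rearranged: A R^(2/3) = nQ / (1·√S) = 0.016 × 67.1 / (√0.0015) = 27.72.
Try y = 4.22 m: A R^(2/3) = 36.7 — high.
Try y = 2.95 m: A R^(2/3) = 19.84 — low.
Try y = 3.59 m: A R^(2/3) = 27.71 — ≈ 27.72.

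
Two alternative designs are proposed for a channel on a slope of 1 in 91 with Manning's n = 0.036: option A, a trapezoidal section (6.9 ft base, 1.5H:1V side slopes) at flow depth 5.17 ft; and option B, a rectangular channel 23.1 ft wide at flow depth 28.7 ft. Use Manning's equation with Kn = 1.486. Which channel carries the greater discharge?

Channel A: With bottom width b = 6.9 ft and side slope z = 1.5: A = (b + zy)y = (6.9 + 1.5×5.17)×5.17 = 75.77 ft²; P = b + 2y√(1+z²) = 6.9 + 2×5.17×1.803 = 25.54 ft. Hydraulic radius R = A/P = 75.77/25.54 = 2.966 ft. Q_A = (1.486/0.036)·75.77·2.966^(2/3)·√0.01099 = 676.9 ft³/s.
Channel B: Flow area A = b·y = 23.1 × 28.7 = 663 ft². Wetted perimeter P = b + 2y = 23.1 + 2×28.7 = 80.5 ft. Hydraulic radius R = A/P = 663/80.5 = 8.236 ft. Q_B = (1.486/0.036)·663·8.236^(2/3)·√0.01099 = 11700 ft³/s.
Q_A = 676.9 ft³/s vs Q_B = 11700 ft³/s, so channel B carries more.

channel B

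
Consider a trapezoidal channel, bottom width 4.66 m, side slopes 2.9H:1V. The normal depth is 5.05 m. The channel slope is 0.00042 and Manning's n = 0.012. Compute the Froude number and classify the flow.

subcritical

With bottom width b = 4.66 m and side slope z = 2.9: A = (b + zy)y = (4.66 + 2.9×5.05)×5.05 = 97.49 m²; P = b + 2y√(1+z²) = 4.66 + 2×5.05×3.068 = 35.64 m.
Hydraulic radius R = A/P = 97.49/35.64 = 2.735 m.
V = (1/n) R^(2/3) √S = (1/0.012) × 2.735^(2/3) × √0.00042 = 3.34 m/s. Hydraulic depth D_h = A/T = 97.49/33.95 = 2.872 m.
Froude number Fr = V/√(g·D_h) = 3.34/√(9.81×2.872) = 0.629, which is less than 1, so the flow is subcritical.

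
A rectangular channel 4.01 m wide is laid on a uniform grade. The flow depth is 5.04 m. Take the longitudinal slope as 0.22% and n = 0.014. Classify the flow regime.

Flow area A = b·y = 4.01 × 5.04 = 20.21 m². Wetted perimeter P = b + 2y = 4.01 + 2×5.04 = 14.09 m.
Hydraulic radius R = A/P = 20.21/14.09 = 1.434 m.
V = (1/n) R^(2/3) √S = (1/0.014) × 1.434^(2/3) × √0.0022 = 4.261 m/s. Hydraulic depth D_h = A/T = 20.21/4.01 = 5.04 m.
Froude number Fr = V/√(g·D_h) = 4.261/√(9.81×5.04) = 0.606, which is less than 1, so the flow is subcritical.

subcritical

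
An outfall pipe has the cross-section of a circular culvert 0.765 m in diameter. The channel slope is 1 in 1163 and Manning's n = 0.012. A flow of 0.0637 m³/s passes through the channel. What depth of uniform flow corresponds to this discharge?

Manning's equation rearranged: A R^(2/3) = nQ / (1·√S) = 0.012 × 0.0637 / (√0.0008598) = 0.02607.
Trying y = 0.171 m: A R^(2/3) = 0.01672 — too small.
Trying y = 0.258 m: A R^(2/3) = 0.0374 — too large.
Trying y = 0.214 m: A R^(2/3) = 0.02608 — ≈ 0.02607.

y_n = 0.214 m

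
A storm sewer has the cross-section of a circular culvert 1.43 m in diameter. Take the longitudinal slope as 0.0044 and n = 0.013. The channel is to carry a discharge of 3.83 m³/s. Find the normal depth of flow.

Manning's equation rearranged: A R^(2/3) = nQ / (1·√S) = 0.013 × 3.83 / (√0.0044) = 0.7506.
Try y = 0.758 m: A R^(2/3) = 0.4461 — short.
Try y = 1.29 m: A R^(2/3) = 0.863 — over.
Try y = 1.09 m: A R^(2/3) = 0.7515 — close enough.

y_n = 1.09 m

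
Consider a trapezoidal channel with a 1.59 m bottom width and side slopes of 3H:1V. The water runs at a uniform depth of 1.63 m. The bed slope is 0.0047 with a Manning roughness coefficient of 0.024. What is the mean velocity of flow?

V = 2.64 m/s

With bottom width b = 1.59 m and side slope z = 3: A = (b + zy)y = (1.59 + 3×1.63)×1.63 = 10.56 m²; P = b + 2y√(1+z²) = 1.59 + 2×1.63×3.162 = 11.9 m.
Hydraulic radius R = A/P = 10.56/11.9 = 0.8877 m.
From Manning's equation, V = (1/n) R^(2/3) S^(1/2) = (1/0.024) × 0.8877^(2/3) × 0.0047^(1/2) = 2.64 m/s.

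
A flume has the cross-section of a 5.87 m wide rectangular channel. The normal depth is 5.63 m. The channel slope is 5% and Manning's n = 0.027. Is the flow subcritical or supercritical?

supercritical

Flow area A = b·y = 5.87 × 5.63 = 33.05 m². Wetted perimeter P = b + 2y = 5.87 + 2×5.63 = 17.13 m.
Hydraulic radius R = A/P = 33.05/17.13 = 1.929 m.
V = (1/n) R^(2/3) √S = (1/0.027) × 1.929^(2/3) × √0.05 = 12.83 m/s. Hydraulic depth D_h = A/T = 33.05/5.87 = 5.63 m.
Froude number Fr = V/√(g·D_h) = 12.83/√(9.81×5.63) = 1.73, which is greater than 1, so the flow is supercritical.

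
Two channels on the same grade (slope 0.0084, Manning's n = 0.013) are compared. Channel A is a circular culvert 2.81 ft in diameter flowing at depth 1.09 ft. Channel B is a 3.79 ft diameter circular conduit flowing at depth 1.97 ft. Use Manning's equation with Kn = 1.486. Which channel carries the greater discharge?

Channel A: For a circular section of diameter D = 2.81 ft at depth y = 1.09 ft, the central angle is θ = 2 arccos(1 − 2y/D) = 2.689 rad. Then A = (D²/8)(θ − sin θ) = 2.223 ft² and P = Dθ/2 = 3.779 ft. Hydraulic radius R = A/P = 2.223/3.779 = 0.5884 ft. Q_A = (1.486/0.013)·2.223·0.5884^(2/3)·√0.0084 = 16.35 ft³/s.
Channel B: For a circular section of diameter D = 3.79 ft at depth y = 1.97 ft, the central angle is θ = 2 arccos(1 − 2y/D) = 3.221 rad. Then A = (D²/8)(θ − sin θ) = 5.925 ft² and P = Dθ/2 = 6.103 ft. Hydraulic radius R = A/P = 5.925/6.103 = 0.9708 ft. Q_B = (1.486/0.013)·5.925·0.9708^(2/3)·√0.0084 = 60.86 ft³/s.
Q_A = 16.35 ft³/s vs Q_B = 60.86 ft³/s, so channel B carries more.

channel B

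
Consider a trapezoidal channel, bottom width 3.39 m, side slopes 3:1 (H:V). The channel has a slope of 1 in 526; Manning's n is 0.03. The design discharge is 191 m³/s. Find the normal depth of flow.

Manning's equation rearranged: A R^(2/3) = nQ / (1·√S) = 0.03 × 191 / (√0.001901) = 131.4.
Trying y = 5.24 m: A R^(2/3) = 196.1 — over.
Trying y = 3.27 m: A R^(2/3) = 63.71 — short.
Trying y = 4.44 m: A R^(2/3) = 131.4 — matches.

y_n = 4.44 m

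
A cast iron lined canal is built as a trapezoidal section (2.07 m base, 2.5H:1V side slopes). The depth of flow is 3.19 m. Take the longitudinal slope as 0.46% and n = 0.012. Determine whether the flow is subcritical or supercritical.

With bottom width b = 2.07 m and side slope z = 2.5: A = (b + zy)y = (2.07 + 2.5×3.19)×3.19 = 32.04 m²; P = b + 2y√(1+z²) = 2.07 + 2×3.19×2.693 = 19.25 m.
Hydraulic radius R = A/P = 32.04/19.25 = 1.665 m.
V = (1/n) R^(2/3) √S = (1/0.012) × 1.665^(2/3) × √0.0046 = 7.939 m/s. Hydraulic depth D_h = A/T = 32.04/18.02 = 1.778 m.
Froude number Fr = V/√(g·D_h) = 7.939/√(9.81×1.778) = 1.9, which is greater than 1, so the flow is supercritical.

supercritical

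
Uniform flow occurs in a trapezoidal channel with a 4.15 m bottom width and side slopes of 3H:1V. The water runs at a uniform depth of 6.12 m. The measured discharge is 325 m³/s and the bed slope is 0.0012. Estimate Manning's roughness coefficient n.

With bottom width b = 4.15 m and side slope z = 3: A = (b + zy)y = (4.15 + 3×6.12)×6.12 = 137.8 m²; P = b + 2y√(1+z²) = 4.15 + 2×6.12×3.162 = 42.86 m.
Hydraulic radius R = A/P = 137.8/42.86 = 3.214 m.
Rearranging Manning's equation: n = (1/Q) A R^(2/3) S^(1/2) = (1/325) × 137.8 × 3.214^(2/3) × √0.0012 = 0.032.

n = 0.032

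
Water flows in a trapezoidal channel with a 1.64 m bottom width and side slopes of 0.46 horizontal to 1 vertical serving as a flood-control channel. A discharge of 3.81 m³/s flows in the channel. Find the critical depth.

At critical depth, Q² T / (g A³) = 1, i.e. A³/T = Q²/g = 3.81²/9.81 = 1.48.
Try y = 0.547 m: A³/T = 0.5169 — too small.
Try y = 0.825 m: A³/T = 1.928 — too large.
Try y = 0.76 m: A³/T = 1.478 — close enough.

y_c = 0.76 m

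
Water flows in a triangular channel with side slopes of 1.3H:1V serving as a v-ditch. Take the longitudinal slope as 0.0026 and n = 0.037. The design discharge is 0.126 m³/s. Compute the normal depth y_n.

Manning's equation rearranged: A R^(2/3) = nQ / (1·√S) = 0.037 × 0.126 / (√0.0026) = 0.09143.
Trying y = 0.508 m: A R^(2/3) = 0.1152 — over.
Trying y = 0.394 m: A R^(2/3) = 0.05852 — short.
Trying y = 0.466 m: A R^(2/3) = 0.09155 — ≈ 0.09143.

y_n = 0.466 m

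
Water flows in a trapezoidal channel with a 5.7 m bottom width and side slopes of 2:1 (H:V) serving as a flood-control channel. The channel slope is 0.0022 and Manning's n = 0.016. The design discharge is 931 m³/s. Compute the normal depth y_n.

Manning's equation rearranged: A R^(2/3) = nQ / (1·√S) = 0.016 × 931 / (√0.0022) = 317.6.
Try y = 6.08 m: A R^(2/3) = 240.8 — low.
Try y = 6.87 m: A R^(2/3) = 317.6 — matches.

y_n = 6.87 m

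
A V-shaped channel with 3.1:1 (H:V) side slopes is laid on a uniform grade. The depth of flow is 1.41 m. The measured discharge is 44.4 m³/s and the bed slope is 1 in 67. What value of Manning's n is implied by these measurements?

For a triangular section with side slope z = 3.1: A = zy² = 3.1×1.41² = 6.163 m²; P = 2y√(1+z²) = 2×1.41×3.257 = 9.186 m.
Hydraulic radius R = A/P = 6.163/9.186 = 0.671 m.
Rearranging Manning's equation: n = (1/Q) A R^(2/3) S^(1/2) = (1/44.4) × 6.163 × 0.671^(2/3) × √0.01493 = 0.013.

n = 0.013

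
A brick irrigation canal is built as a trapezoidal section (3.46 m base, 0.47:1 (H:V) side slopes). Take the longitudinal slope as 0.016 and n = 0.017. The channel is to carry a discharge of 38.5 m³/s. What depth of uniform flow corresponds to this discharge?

Manning's equation rearranged: A R^(2/3) = nQ / (1·√S) = 0.017 × 38.5 / (√0.016) = 5.174.
Trying y = 1.63 m: A R^(2/3) = 6.775 — too large.
Trying y = 1.38 m: A R^(2/3) = 5.171 — matches.

y_n = 1.38 m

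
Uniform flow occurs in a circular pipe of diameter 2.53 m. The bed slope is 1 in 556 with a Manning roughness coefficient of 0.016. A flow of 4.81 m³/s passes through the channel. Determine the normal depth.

y_n = 1.25 m

Manning's equation rearranged: A R^(2/3) = nQ / (1·√S) = 0.016 × 4.81 / (√0.001799) = 1.815.
At y = 1.5 m: A R^(2/3) = 2.443 — high.
At y = 0.972 m: A R^(2/3) = 1.159 — low.
At y = 1.25 m: A R^(2/3) = 1.815 — ≈ 1.815.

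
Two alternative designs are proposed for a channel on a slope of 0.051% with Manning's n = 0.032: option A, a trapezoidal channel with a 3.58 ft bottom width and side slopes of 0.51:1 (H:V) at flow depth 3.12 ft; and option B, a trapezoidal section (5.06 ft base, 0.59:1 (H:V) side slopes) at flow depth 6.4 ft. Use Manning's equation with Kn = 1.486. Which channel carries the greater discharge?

channel B

Channel A: With bottom width b = 3.58 ft and side slope z = 0.51: A = (b + zy)y = (3.58 + 0.51×3.12)×3.12 = 16.13 ft²; P = b + 2y√(1+z²) = 3.58 + 2×3.12×1.123 = 10.58 ft. Hydraulic radius R = A/P = 16.13/10.58 = 1.524 ft. Q_A = (1.486/0.032)·16.13·1.524^(2/3)·√0.00051 = 22.41 ft³/s.
Channel B: With bottom width b = 5.06 ft and side slope z = 0.59: A = (b + zy)y = (5.06 + 0.59×6.4)×6.4 = 56.55 ft²; P = b + 2y√(1+z²) = 5.06 + 2×6.4×1.161 = 19.92 ft. Hydraulic radius R = A/P = 56.55/19.92 = 2.839 ft. Q_B = (1.486/0.032)·56.55·2.839^(2/3)·√0.00051 = 118.9 ft³/s.
Q_A = 22.41 ft³/s vs Q_B = 118.9 ft³/s, so channel B carries more.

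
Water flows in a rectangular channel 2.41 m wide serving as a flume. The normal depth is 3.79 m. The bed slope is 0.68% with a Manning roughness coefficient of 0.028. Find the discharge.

Flow area A = b·y = 2.41 × 3.79 = 9.134 m². Wetted perimeter P = b + 2y = 2.41 + 2×3.79 = 9.99 m.
Hydraulic radius R = A/P = 9.134/9.99 = 0.9143 m.
Manning's equation: Q = (1/n) A R^(2/3) S^(1/2) = (1/0.028) × 9.134 × 0.9143^(2/3) × 0.0068^(1/2) = 25.3 m³/s.

Q = 25.3 m³/s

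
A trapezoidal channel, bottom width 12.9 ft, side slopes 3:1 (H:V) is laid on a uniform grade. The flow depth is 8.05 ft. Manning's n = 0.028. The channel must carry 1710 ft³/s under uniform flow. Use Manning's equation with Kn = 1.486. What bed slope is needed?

With bottom width b = 12.9 ft and side slope z = 3: A = (b + zy)y = (12.9 + 3×8.05)×8.05 = 298.3 ft²; P = b + 2y√(1+z²) = 12.9 + 2×8.05×3.162 = 63.81 ft.
Hydraulic radius R = A/P = 298.3/63.81 = 4.674 ft.
From Manning's equation, S = [nQ / (1.486 A R^(2/3))]² = [0.028 × 1710 / (1.486 × 298.3 × 4.674^(2/3))]² = 0.00149.

S = 0.00149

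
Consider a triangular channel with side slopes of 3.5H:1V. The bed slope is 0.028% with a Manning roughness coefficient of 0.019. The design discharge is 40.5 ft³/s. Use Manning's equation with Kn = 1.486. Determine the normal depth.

Manning's equation rearranged: A R^(2/3) = nQ / (1.486·√S) = 0.019 × 40.5 / (1.486 × √0.00028) = 30.95.
Try y = 2.31 ft: A R^(2/3) = 20.03 — too small.
Try y = 2.72 ft: A R^(2/3) = 30.97 — ≈ 30.95.

y_n = 2.72 ft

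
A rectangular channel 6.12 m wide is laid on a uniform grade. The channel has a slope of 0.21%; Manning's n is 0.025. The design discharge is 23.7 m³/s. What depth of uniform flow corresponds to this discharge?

Manning's equation rearranged: A R^(2/3) = nQ / (1·√S) = 0.025 × 23.7 / (√0.0021) = 12.93.
At y = 1.29 m: A R^(2/3) = 7.4 — too small.
At y = 2.39 m: A R^(2/3) = 17.79 — too large.
At y = 1.9 m: A R^(2/3) = 12.93 — matches.

y_n = 1.9 m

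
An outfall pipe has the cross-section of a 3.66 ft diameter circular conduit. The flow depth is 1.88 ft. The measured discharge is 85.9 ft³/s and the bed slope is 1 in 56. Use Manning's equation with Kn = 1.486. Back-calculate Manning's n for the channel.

For a circular section of diameter D = 3.66 ft at depth y = 1.88 ft, the central angle is θ = 2 arccos(1 − 2y/D) = 3.196 rad. Then A = (D²/8)(θ − sin θ) = 5.443 ft² and P = Dθ/2 = 5.849 ft.
Hydraulic radius R = A/P = 5.443/5.849 = 0.9306 ft.
Rearranging Manning's equation: n = (1.486/Q) A R^(2/3) S^(1/2) = (1.486/85.9) × 5.443 × 0.9306^(2/3) × √0.01786 = 0.012.

n = 0.012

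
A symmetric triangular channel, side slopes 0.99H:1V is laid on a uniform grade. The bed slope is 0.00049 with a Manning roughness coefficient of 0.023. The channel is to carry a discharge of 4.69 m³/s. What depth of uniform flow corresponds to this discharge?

y_n = 2.36 m

Manning's equation rearranged: A R^(2/3) = nQ / (1·√S) = 0.023 × 4.69 / (√0.00049) = 4.873.
Trying y = 2.57 m: A R^(2/3) = 6.114 — too large.
Trying y = 2.36 m: A R^(2/3) = 4.871 — ≈ 4.873.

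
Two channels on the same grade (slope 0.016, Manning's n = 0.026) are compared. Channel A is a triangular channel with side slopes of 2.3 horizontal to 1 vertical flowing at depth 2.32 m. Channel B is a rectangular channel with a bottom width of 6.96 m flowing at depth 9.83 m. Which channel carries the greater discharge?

Channel A: For a triangular section with side slope z = 2.3: A = zy² = 2.3×2.32² = 12.38 m²; P = 2y√(1+z²) = 2×2.32×2.508 = 11.64 m. Hydraulic radius R = A/P = 12.38/11.64 = 1.064 m. Q_A = (1/0.026)·12.38·1.064^(2/3)·√0.016 = 62.76 m³/s.
Channel B: Flow area A = b·y = 6.96 × 9.83 = 68.42 m². Wetted perimeter P = b + 2y = 6.96 + 2×9.83 = 26.62 m. Hydraulic radius R = A/P = 68.42/26.62 = 2.57 m. Q_B = (1/0.026)·68.42·2.57^(2/3)·√0.016 = 624.5 m³/s.
Q_A = 62.76 m³/s vs Q_B = 624.5 m³/s, so channel B carries more.

channel B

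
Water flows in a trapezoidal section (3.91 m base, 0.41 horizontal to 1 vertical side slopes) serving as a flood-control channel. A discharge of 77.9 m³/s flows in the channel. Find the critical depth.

y_c = 3.07 m

At critical depth, Q² T / (g A³) = 1, i.e. A³/T = Q²/g = 77.9²/9.81 = 618.6.
Try y = 3.66 m: A³/T = 1124 — high.
Try y = 2.25 m: A³/T = 223.4 — low.
Try y = 3.07 m: A³/T = 621.6 — matches.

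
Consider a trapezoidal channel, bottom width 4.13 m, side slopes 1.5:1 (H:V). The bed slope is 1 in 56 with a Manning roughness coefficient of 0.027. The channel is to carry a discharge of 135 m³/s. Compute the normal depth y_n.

Manning's equation rearranged: A R^(2/3) = nQ / (1·√S) = 0.027 × 135 / (√0.01786) = 27.28.
Trying y = 3.21 m: A R^(2/3) = 42.93 — over.
Trying y = 2.25 m: A R^(2/3) = 20.92 — short.
Trying y = 2.57 m: A R^(2/3) = 27.27 — ≈ 27.28.

y_n = 2.57 m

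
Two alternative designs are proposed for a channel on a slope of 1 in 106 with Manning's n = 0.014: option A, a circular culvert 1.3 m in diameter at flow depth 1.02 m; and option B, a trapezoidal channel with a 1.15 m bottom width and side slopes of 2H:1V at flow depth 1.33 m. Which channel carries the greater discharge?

Channel A: For a circular section of diameter D = 1.3 m at depth y = 1.02 m, the central angle is θ = 2 arccos(1 − 2y/D) = 4.353 rad. Then A = (D²/8)(θ − sin θ) = 1.117 m² and P = Dθ/2 = 2.829 m. Hydraulic radius R = A/P = 1.117/2.829 = 0.3949 m. Q_A = (1/0.014)·1.117·0.3949^(2/3)·√0.009434 = 4.172 m³/s.
Channel B: With bottom width b = 1.15 m and side slope z = 2: A = (b + zy)y = (1.15 + 2×1.33)×1.33 = 5.067 m²; P = b + 2y√(1+z²) = 1.15 + 2×1.33×2.236 = 7.098 m. Hydraulic radius R = A/P = 5.067/7.098 = 0.7139 m. Q_B = (1/0.014)·5.067·0.7139^(2/3)·√0.009434 = 28.08 m³/s.
Q_A = 4.172 m³/s vs Q_B = 28.08 m³/s, so channel B carries more.

channel B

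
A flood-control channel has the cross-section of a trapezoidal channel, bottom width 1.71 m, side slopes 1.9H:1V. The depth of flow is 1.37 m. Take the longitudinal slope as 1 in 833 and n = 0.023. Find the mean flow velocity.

With bottom width b = 1.71 m and side slope z = 1.9: A = (b + zy)y = (1.71 + 1.9×1.37)×1.37 = 5.909 m²; P = b + 2y√(1+z²) = 1.71 + 2×1.37×2.147 = 7.593 m.
Hydraulic radius R = A/P = 5.909/7.593 = 0.7782 m.
From Manning's equation, V = (1/n) R^(2/3) S^(1/2) = (1/0.023) × 0.7782^(2/3) × 0.0012^(1/2) = 1.27 m/s.

V = 1.27 m/s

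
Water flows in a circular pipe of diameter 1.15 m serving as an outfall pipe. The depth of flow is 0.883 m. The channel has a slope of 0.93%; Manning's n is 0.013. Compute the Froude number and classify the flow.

For a circular section of diameter D = 1.15 m at depth y = 0.883 m, the central angle is θ = 2 arccos(1 − 2y/D) = 4.272 rad. Then A = (D²/8)(θ − sin θ) = 0.8558 m² and P = Dθ/2 = 2.456 m.
Hydraulic radius R = A/P = 0.8558/2.456 = 0.3484 m.
V = (1/n) R^(2/3) √S = (1/0.013) × 0.3484^(2/3) × √0.0093 = 3.673 m/s. Hydraulic depth D_h = A/T = 0.8558/0.9711 = 0.8813 m.
Froude number Fr = V/√(g·D_h) = 3.673/√(9.81×0.8813) = 1.25, which is greater than 1, so the flow is supercritical.

supercritical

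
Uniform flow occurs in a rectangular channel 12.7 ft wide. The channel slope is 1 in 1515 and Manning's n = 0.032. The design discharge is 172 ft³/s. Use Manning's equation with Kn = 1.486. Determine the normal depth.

y_n = 5.52 ft

Manning's equation rearranged: A R^(2/3) = nQ / (1.486·√S) = 0.032 × 172 / (1.486 × √0.0006601) = 144.2.
Trying y = 6.1 ft: A R^(2/3) = 165.1 — over.
Trying y = 4.5 ft: A R^(2/3) = 109 — short.
Trying y = 5.52 ft: A R^(2/3) = 144.3 — matches.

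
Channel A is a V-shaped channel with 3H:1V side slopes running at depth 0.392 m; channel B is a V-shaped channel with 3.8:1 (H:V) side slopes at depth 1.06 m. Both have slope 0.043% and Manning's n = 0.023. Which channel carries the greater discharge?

channel B

Channel A: For a triangular section with side slope z = 3: A = zy² = 3×0.392² = 0.461 m²; P = 2y√(1+z²) = 2×0.392×3.162 = 2.479 m. Hydraulic radius R = A/P = 0.461/2.479 = 0.1859 m. Q_A = (1/0.023)·0.461·0.1859^(2/3)·√0.00043 = 0.1354 m³/s.
Channel B: For a triangular section with side slope z = 3.8: A = zy² = 3.8×1.06² = 4.27 m²; P = 2y√(1+z²) = 2×1.06×3.929 = 8.33 m. Hydraulic radius R = A/P = 4.27/8.33 = 0.5125 m. Q_B = (1/0.023)·4.27·0.5125^(2/3)·√0.00043 = 2.465 m³/s.
Q_A = 0.1354 m³/s vs Q_B = 2.465 m³/s, so channel B carries more.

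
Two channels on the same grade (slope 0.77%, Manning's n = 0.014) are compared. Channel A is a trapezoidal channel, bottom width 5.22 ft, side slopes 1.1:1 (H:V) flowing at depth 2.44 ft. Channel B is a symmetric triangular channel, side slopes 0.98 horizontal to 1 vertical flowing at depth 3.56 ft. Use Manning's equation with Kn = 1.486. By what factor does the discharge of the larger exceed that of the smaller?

1.79

Channel A: With bottom width b = 5.22 ft and side slope z = 1.1: A = (b + zy)y = (5.22 + 1.1×2.44)×2.44 = 19.29 ft²; P = b + 2y√(1+z²) = 5.22 + 2×2.44×1.487 = 12.47 ft. Hydraulic radius R = A/P = 19.29/12.47 = 1.546 ft. Q_A = (1.486/0.014)·19.29·1.546^(2/3)·√0.0077 = 240.2 ft³/s.
Channel B: For a triangular section with side slope z = 0.98: A = zy² = 0.98×3.56² = 12.42 ft²; P = 2y√(1+z²) = 2×3.56×1.4 = 9.969 ft. Hydraulic radius R = A/P = 12.42/9.969 = 1.246 ft. Q_B = (1.486/0.014)·12.42·1.246^(2/3)·√0.0077 = 133.9 ft³/s.
The larger discharge is 240.2 ft³/s and the smaller is 133.9 ft³/s; the ratio is 1.79.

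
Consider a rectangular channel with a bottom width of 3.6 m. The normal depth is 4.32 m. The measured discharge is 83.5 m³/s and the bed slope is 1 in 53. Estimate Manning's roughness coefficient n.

Flow area A = b·y = 3.6 × 4.32 = 15.55 m². Wetted perimeter P = b + 2y = 3.6 + 2×4.32 = 12.24 m.
Hydraulic radius R = A/P = 15.55/12.24 = 1.271 m.
Rearranging Manning's equation: n = (1/Q) A R^(2/3) S^(1/2) = (1/83.5) × 15.55 × 1.271^(2/3) × √0.01887 = 0.03.

n = 0.03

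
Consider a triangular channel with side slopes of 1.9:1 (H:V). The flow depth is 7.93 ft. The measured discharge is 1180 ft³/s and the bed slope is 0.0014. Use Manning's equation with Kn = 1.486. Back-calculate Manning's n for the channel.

For a triangular section with side slope z = 1.9: A = zy² = 1.9×7.93² = 119.5 ft²; P = 2y√(1+z²) = 2×7.93×2.147 = 34.05 ft.
Hydraulic radius R = A/P = 119.5/34.05 = 3.509 ft.
Rearranging Manning's equation: n = (1.486/Q) A R^(2/3) S^(1/2) = (1.486/1180) × 119.5 × 3.509^(2/3) × √0.0014 = 0.013.

n = 0.013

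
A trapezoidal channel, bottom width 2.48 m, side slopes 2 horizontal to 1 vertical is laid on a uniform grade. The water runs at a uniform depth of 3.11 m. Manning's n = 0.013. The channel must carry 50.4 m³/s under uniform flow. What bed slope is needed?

With bottom width b = 2.48 m and side slope z = 2: A = (b + zy)y = (2.48 + 2×3.11)×3.11 = 27.06 m²; P = b + 2y√(1+z²) = 2.48 + 2×3.11×2.236 = 16.39 m.
Hydraulic radius R = A/P = 27.06/16.39 = 1.651 m.
From Manning's equation, S = [nQ / (1 A R^(2/3))]² = [0.013 × 50.4 / (1 × 27.06 × 1.651^(2/3))]² = 0.000301.

S = 0.000301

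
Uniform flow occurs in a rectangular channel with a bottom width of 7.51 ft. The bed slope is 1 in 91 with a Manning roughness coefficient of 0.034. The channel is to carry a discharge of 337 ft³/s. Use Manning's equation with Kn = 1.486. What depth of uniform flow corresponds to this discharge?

Manning's equation rearranged: A R^(2/3) = nQ / (1.486·√S) = 0.034 × 337 / (1.486 × √0.01099) = 73.55.
Trying y = 6.37 ft: A R^(2/3) = 84.86 — too large.
Trying y = 5.68 ft: A R^(2/3) = 73.47 — close enough.

y_n = 5.68 ft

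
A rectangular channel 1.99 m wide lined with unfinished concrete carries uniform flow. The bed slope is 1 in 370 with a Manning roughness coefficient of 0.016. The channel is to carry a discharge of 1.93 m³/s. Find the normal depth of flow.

Manning's equation rearranged: A R^(2/3) = nQ / (1·√S) = 0.016 × 1.93 / (√0.002703) = 0.594.
Try y = 0.396 m: A R^(2/3) = 0.3399 — too small.
Try y = 0.668 m: A R^(2/3) = 0.7213 — too large.
Try y = 0.582 m: A R^(2/3) = 0.5939 — close enough.

y_n = 0.582 m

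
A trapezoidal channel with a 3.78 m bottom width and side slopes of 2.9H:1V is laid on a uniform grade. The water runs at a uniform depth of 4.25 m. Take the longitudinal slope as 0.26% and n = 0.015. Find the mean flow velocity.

V = 5.91 m/s

With bottom width b = 3.78 m and side slope z = 2.9: A = (b + zy)y = (3.78 + 2.9×4.25)×4.25 = 68.45 m²; P = b + 2y√(1+z²) = 3.78 + 2×4.25×3.068 = 29.85 m.
Hydraulic radius R = A/P = 68.45/29.85 = 2.293 m.
From Manning's equation, V = (1/n) R^(2/3) S^(1/2) = (1/0.015) × 2.293^(2/3) × 0.0026^(1/2) = 5.91 m/s.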